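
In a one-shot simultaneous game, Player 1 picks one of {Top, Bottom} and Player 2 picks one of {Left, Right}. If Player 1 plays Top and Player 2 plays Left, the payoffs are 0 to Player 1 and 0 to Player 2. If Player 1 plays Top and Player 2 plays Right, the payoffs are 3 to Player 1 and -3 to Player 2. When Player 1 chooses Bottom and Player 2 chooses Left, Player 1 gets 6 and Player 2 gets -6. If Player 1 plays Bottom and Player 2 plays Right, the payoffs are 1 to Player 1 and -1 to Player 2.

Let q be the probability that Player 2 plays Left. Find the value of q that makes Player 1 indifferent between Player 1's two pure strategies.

q = 1/4

Set Player 1's expected payoff from Top equal to that from Bottom:
  Player 1's payoff to Top: q·0 + (1−q)·3 = -3q + 3
  Player 1's payoff to Bottom: q·6 + (1−q)·1 = 5q + 1
  -3q + 3 = 5q + 1  ⇒  -8q = -2  ⇒  q = 1/4.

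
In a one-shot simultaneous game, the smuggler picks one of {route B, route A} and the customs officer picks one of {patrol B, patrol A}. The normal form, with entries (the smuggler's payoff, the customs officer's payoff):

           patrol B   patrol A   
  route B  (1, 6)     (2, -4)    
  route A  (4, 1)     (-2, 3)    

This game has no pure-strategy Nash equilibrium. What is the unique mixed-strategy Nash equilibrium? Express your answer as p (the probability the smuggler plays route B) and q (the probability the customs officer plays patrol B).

Set the customs officer's expected payoff from patrol B equal to that from patrol A:
  the customs officer's expected payoff from patrol B: p·6 + (1−p)·1 = 5p + 1
  the customs officer's expected payoff from patrol A: p·(-4) + (1−p)·3 = -7p + 3
  5p + 1 = -7p + 3  ⇒  12p = 2  ⇒  p = 1/6.
In a mixed equilibrium the smuggler is indifferent between route B and route A; this condition fixes q.
  the smuggler's payoff from route B: q·1 + (1−q)·2 = -q + 2
  the smuggler's payoff from route A: q·4 + (1−q)·(-2) = 6q - 2
  -q + 2 = 6q - 2  ⇒  -7q = -4  ⇒  q = 4/7.

p = 1/6, q = 4/7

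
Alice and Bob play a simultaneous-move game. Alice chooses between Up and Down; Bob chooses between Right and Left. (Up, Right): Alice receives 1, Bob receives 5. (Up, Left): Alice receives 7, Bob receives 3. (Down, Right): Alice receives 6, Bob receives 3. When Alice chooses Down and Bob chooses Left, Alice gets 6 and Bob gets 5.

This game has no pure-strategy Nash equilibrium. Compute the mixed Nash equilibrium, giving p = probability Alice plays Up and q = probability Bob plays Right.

p = 1/2, q = 1/6

Bob's indifference between Right and Left determines Alice's mixing probability p:
  Bob's payoff from Right: p·5 + (1−p)·3 = 2p + 3
  Bob's payoff from Left: p·3 + (1−p)·5 = -2p + 5
  2p + 3 = -2p + 5  ⇒  4p = 2  ⇒  p = 1/2.
Alice's indifference between Up and Down determines Bob's mixing probability q:
  Alice's payoff to Up: q·1 + (1−q)·7 = -6q + 7
  Alice's payoff to Down: q·6 + (1−q)·6 = 6
  -6q + 7 = 6  ⇒  -6q = -1  ⇒  q = 1/6.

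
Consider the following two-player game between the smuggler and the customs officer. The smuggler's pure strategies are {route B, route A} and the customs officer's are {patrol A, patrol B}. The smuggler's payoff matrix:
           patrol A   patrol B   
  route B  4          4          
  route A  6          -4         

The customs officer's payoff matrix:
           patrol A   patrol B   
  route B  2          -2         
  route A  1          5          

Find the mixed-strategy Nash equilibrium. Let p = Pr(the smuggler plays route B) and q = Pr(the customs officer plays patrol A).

p = 1/2, q = 4/5

The customs officer's indifference between patrol A and patrol B determines the smuggler's mixing probability p:
  the customs officer's payoff to patrol A: p·2 + (1−p)·1 = p + 1
  the customs officer's payoff to patrol B: p·(-2) + (1−p)·5 = -7p + 5
  p + 1 = -7p + 5  ⇒  8p = 4  ⇒  p = 1/2.
In a mixed equilibrium the smuggler is indifferent between route B and route A; this condition fixes q.
  the smuggler's payoff to route B: q·4 + (1−q)·4 = 4
  the smuggler's payoff to route A: q·6 + (1−q)·(-4) = 10q - 4
  4 = 10q - 4  ⇒  -10q = -8  ⇒  q = 4/5.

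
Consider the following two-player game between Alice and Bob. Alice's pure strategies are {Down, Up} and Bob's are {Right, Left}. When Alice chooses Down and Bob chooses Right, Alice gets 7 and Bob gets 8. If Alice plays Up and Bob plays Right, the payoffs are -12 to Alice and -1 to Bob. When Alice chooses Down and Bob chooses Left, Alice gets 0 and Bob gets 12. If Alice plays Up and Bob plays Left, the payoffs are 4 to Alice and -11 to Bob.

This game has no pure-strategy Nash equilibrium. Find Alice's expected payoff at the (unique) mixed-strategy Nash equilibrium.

28/23

In a mixed equilibrium Alice is indifferent between Down and Up; this condition fixes q.
  Alice's payoff from Down: q·7 + (1−q)·0 = 7q
  Alice's payoff from Up: q·(-12) + (1−q)·4 = -16q + 4
  7q = -16q + 4  ⇒  23q = 4  ⇒  q = 4/23.
At equilibrium Alice is indifferent across rows, so Alice's payoff equals the payoff from Down: (4/23)·7 + (19/23)·0 = 28/23.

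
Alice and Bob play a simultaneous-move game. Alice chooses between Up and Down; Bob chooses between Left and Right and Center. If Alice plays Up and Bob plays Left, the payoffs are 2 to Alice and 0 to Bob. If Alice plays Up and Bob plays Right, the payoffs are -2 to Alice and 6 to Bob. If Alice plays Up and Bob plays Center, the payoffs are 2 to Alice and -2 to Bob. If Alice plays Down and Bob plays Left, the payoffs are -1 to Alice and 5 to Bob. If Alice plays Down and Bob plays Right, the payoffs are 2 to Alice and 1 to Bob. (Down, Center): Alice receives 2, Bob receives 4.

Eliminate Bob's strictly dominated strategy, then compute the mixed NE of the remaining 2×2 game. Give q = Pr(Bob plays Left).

Bob's strategy Center is strictly dominated by Left: 0 > -2 and 5 > 4. Eliminate Center.
Set Alice's expected payoff from Up equal to that from Down:
  Alice's expected payoff from Up: q·2 + (1−q)·(-2) = 4q - 2
  Alice's expected payoff from Down: q·(-1) + (1−q)·2 = -3q + 2
  4q - 2 = -3q + 2  ⇒  7q = 4  ⇒  q = 4/7.

q = 4/7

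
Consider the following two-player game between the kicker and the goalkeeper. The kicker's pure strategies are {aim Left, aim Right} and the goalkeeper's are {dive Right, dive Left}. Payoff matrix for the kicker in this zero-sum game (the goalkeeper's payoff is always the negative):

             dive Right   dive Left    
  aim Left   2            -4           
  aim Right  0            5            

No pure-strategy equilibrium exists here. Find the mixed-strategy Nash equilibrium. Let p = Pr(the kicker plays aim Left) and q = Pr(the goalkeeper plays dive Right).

The goalkeeper's indifference between dive Right and dive Left determines the kicker's mixing probability p:
  the goalkeeper's payoff to dive Right: p·(-2) + (1−p)·0 = -2p
  the goalkeeper's payoff to dive Left: p·4 + (1−p)·(-5) = 9p - 5
  -2p = 9p - 5  ⇒  -11p = -5  ⇒  p = 5/11.
In a mixed equilibrium the kicker is indifferent between aim Left and aim Right; this condition fixes q.
  the kicker's expected payoff from aim Left: q·2 + (1−q)·(-4) = 6q - 4
  the kicker's expected payoff from aim Right: q·0 + (1−q)·5 = -5q + 5
  6q - 4 = -5q + 5  ⇒  11q = 9  ⇒  q = 9/11.

p = 5/11, q = 9/11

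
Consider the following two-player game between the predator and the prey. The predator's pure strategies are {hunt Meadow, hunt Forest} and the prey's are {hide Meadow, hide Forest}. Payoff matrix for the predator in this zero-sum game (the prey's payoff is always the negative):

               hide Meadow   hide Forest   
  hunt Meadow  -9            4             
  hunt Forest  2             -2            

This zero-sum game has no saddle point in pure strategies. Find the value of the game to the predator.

For the predator to be willing to mix, the predator must be indifferent between hunt Meadow and hunt Forest, which pins down the prey's mix.
  the predator's payoff from hunt Meadow: q·(-9) + (1−q)·4 = -13q + 4
  the predator's payoff from hunt Forest: q·2 + (1−q)·(-2) = 4q - 2
  -13q + 4 = 4q - 2  ⇒  -17q = -6  ⇒  q = 6/17.
The value is the predator's expected payoff against this mix (using hunt Meadow): (6/17)·(-9) + (11/17)·4 = -10/17.

v = -10/17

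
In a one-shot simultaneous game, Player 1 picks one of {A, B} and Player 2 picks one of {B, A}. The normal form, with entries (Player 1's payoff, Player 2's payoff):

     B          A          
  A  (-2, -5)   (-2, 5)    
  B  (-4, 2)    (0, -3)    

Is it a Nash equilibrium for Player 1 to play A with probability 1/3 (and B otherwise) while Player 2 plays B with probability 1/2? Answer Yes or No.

Check Player 2's indifference given Player 1's mix p = 1/3:
  payoff from B = -1/3; payoff from A = -1/3 — equal.
Check Player 1's indifference given Player 2's mix q = 1/2:
  payoff from A = -2; payoff from B = -2 — equal.
Both players are indifferent, so neither can profitably deviate.

Yes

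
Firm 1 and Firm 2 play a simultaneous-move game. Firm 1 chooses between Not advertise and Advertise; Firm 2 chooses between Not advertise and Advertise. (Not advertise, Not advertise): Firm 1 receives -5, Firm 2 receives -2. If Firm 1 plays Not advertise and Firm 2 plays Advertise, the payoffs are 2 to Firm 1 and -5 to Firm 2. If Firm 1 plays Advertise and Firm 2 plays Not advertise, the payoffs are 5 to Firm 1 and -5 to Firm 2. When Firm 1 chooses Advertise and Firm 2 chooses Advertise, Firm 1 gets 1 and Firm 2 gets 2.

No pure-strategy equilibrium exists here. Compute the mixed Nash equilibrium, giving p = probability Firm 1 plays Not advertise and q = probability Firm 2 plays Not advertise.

Firm 2's indifference between Not advertise and Advertise determines Firm 1's mixing probability p:
  Firm 2's payoff from Not advertise: p·(-2) + (1−p)·(-5) = 3p - 5
  Firm 2's payoff from Advertise: p·(-5) + (1−p)·2 = -7p + 2
  3p - 5 = -7p + 2  ⇒  10p = 7  ⇒  p = 7/10.
For Firm 1 to be willing to mix, Firm 1 must be indifferent between Not advertise and Advertise, which pins down Firm 2's mix.
  Firm 1's expected payoff from Not advertise: q·(-5) + (1−q)·2 = -7q + 2
  Firm 1's expected payoff from Advertise: q·5 + (1−q)·1 = 4q + 1
  -7q + 2 = 4q + 1  ⇒  -11q = -1  ⇒  q = 1/11.

p = 7/10, q = 1/11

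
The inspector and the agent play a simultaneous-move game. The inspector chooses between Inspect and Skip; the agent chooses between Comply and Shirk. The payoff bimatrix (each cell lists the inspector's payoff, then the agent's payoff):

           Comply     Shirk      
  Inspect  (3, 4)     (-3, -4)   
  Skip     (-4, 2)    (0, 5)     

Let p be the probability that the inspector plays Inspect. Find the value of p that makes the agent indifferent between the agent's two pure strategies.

p = 3/11

The agent's indifference between Comply and Shirk determines the inspector's mixing probability p:
  the agent's payoff to Comply: p·4 + (1−p)·2 = 2p + 2
  the agent's payoff to Shirk: p·(-4) + (1−p)·5 = -9p + 5
  2p + 2 = -9p + 5  ⇒  11p = 3  ⇒  p = 3/11.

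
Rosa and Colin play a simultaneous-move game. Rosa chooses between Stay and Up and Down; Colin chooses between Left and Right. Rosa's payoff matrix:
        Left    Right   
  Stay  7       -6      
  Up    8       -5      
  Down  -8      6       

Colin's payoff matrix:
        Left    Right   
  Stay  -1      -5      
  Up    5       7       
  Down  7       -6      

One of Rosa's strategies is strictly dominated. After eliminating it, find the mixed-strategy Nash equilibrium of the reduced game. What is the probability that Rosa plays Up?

Rosa's strategy Stay is strictly dominated by Up: 8 > 7 and -5 > -6. Eliminate Stay.
Set Colin's expected payoff from Left equal to that from Right:
  Colin's expected payoff from Left: p·5 + (1−p)·7 = -2p + 7
  Colin's expected payoff from Right: p·7 + (1−p)·(-6) = 13p - 6
  -2p + 7 = 13p - 6  ⇒  -15p = -13  ⇒  p = 13/15.

p = 13/15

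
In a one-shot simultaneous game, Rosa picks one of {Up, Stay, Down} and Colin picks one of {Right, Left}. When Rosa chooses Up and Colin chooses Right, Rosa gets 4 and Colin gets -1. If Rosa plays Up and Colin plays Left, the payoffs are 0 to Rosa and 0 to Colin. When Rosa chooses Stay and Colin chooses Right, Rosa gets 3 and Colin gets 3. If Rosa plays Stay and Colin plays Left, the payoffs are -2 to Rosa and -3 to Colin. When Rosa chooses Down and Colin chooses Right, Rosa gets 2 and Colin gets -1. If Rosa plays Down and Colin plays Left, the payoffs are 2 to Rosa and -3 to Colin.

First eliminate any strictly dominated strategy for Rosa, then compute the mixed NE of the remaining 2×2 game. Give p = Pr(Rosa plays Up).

Rosa's strategy Stay is strictly dominated by Up: 4 > 3 and 0 > -2. Eliminate Stay.
Set Colin's expected payoff from Right equal to that from Left:
  Colin's payoff from Right: p·(-1) + (1−p)·(-1) = -1
  Colin's payoff from Left: p·0 + (1−p)·(-3) = 3p - 3
  -1 = 3p - 3  ⇒  -3p = -2  ⇒  p = 2/3.

p = 2/3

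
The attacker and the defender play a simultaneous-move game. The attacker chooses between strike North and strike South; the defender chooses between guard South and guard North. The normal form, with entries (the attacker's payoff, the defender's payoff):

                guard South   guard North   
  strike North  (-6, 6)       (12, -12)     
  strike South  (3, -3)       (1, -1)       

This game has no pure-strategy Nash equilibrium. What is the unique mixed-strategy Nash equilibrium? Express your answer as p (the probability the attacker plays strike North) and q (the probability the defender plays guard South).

In a mixed equilibrium the defender is indifferent between guard South and guard North; this condition fixes p.
  the defender's payoff to guard South: p·6 + (1−p)·(-3) = 9p - 3
  the defender's payoff to guard North: p·(-12) + (1−p)·(-1) = -11p - 1
  9p - 3 = -11p - 1  ⇒  20p = 2  ⇒  p = 1/10.
In a mixed equilibrium the attacker is indifferent between strike North and strike South; this condition fixes q.
  the attacker's payoff to strike North: q·(-6) + (1−q)·12 = -18q + 12
  the attacker's payoff to strike South: q·3 + (1−q)·1 = 2q + 1
  -18q + 12 = 2q + 1  ⇒  -20q = -11  ⇒  q = 11/20.

p = 1/10, q = 11/20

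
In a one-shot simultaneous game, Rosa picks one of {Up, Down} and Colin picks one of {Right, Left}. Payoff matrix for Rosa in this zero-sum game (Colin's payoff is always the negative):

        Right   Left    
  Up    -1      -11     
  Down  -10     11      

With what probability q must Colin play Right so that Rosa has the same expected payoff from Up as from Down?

q = 22/31

Set Rosa's expected payoff from Up equal to that from Down:
  Rosa's payoff to Up: q·(-1) + (1−q)·(-11) = 10q - 11
  Rosa's payoff to Down: q·(-10) + (1−q)·11 = -21q + 11
  10q - 11 = -21q + 11  ⇒  31q = 22  ⇒  q = 22/31.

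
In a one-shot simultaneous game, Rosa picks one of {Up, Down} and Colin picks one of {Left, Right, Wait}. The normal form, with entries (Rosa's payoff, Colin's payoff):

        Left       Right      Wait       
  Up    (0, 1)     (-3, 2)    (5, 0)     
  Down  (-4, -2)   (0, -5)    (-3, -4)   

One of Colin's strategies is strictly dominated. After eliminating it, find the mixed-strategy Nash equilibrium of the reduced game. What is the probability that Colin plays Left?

Colin's strategy Wait is strictly dominated by Left: 1 > 0 and -2 > -4. Eliminate Wait.
Rosa's indifference between Up and Down determines Colin's mixing probability q:
  Rosa's payoff to Up: q·0 + (1−q)·(-3) = 3q - 3
  Rosa's payoff to Down: q·(-4) + (1−q)·0 = -4q
  3q - 3 = -4q  ⇒  7q = 3  ⇒  q = 3/7.

q = 3/7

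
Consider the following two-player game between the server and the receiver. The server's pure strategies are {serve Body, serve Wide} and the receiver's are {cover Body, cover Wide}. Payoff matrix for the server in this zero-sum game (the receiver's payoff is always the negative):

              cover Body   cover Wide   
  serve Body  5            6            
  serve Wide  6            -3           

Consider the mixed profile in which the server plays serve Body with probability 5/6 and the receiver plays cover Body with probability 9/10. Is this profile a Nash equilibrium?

Given the server's mix p = 5/6, the receiver's payoff from cover Body is -31/6 but from cover Wide is -9/2. The receiver strictly prefers cover Wide, so the receiver would not mix.
So the proposed profile is not a Nash equilibrium.

No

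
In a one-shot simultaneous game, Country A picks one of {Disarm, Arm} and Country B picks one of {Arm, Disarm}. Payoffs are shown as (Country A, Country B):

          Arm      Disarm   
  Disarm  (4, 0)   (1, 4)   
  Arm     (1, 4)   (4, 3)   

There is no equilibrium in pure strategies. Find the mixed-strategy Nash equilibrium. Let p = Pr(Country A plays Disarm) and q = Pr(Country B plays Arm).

p = 1/5, q = 1/2

Country B's indifference between Arm and Disarm determines Country A's mixing probability p:
  Country B's payoff from Arm: p·0 + (1−p)·4 = -4p + 4
  Country B's payoff from Disarm: p·4 + (1−p)·3 = p + 3
  -4p + 4 = p + 3  ⇒  -5p = -1  ⇒  p = 1/5.
In a mixed equilibrium Country A is indifferent between Disarm and Arm; this condition fixes q.
  Country A's expected payoff from Disarm: q·4 + (1−q)·1 = 3q + 1
  Country A's expected payoff from Arm: q·1 + (1−q)·4 = -3q + 4
  3q + 1 = -3q + 4  ⇒  6q = 3  ⇒  q = 1/2.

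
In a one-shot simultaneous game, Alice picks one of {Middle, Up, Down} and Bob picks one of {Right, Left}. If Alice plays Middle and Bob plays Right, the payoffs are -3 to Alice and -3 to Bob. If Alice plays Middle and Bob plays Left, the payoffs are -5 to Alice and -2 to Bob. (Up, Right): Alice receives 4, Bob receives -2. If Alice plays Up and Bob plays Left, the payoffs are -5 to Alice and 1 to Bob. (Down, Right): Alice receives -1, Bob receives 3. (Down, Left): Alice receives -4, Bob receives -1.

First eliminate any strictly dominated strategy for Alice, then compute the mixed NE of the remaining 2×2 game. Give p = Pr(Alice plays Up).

Alice's strategy Middle is strictly dominated by Down: -1 > -3 and -4 > -5. Eliminate Middle.
Bob's indifference between Right and Left determines Alice's mixing probability p:
  Bob's expected payoff from Right: p·(-2) + (1−p)·3 = -5p + 3
  Bob's expected payoff from Left: p·1 + (1−p)·(-1) = 2p - 1
  -5p + 3 = 2p - 1  ⇒  -7p = -4  ⇒  p = 4/7.

p = 4/7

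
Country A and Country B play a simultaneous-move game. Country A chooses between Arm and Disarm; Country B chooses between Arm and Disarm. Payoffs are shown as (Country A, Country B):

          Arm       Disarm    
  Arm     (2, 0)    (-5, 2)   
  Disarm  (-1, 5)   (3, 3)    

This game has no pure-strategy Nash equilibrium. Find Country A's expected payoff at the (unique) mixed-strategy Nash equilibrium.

Country B's mix must leave Country A indifferent between Arm and Disarm.
  Country A's payoff to Arm: q·2 + (1−q)·(-5) = 7q - 5
  Country A's payoff to Disarm: q·(-1) + (1−q)·3 = -4q + 3
  7q - 5 = -4q + 3  ⇒  11q = 8  ⇒  q = 8/11.
At equilibrium Country A is indifferent across rows, so Country A's payoff equals the payoff from Arm: (8/11)·2 + (3/11)·(-5) = 1/11.

1/11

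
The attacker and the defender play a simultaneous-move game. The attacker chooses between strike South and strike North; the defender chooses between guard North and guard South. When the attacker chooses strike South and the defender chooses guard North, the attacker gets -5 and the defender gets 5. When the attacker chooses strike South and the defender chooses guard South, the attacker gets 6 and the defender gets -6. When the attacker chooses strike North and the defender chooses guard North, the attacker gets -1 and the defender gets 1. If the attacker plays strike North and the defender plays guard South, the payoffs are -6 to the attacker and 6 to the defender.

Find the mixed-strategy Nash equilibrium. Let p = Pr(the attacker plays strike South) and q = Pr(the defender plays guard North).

p = 5/16, q = 3/4

Set the defender's expected payoff from guard North equal to that from guard South:
  the defender's payoff to guard North: p·5 + (1−p)·1 = 4p + 1
  the defender's payoff to guard South: p·(-6) + (1−p)·6 = -12p + 6
  4p + 1 = -12p + 6  ⇒  16p = 5  ⇒  p = 5/16.
The attacker's indifference between strike South and strike North determines the defender's mixing probability q:
  the attacker's payoff from strike South: q·(-5) + (1−q)·6 = -11q + 6
  the attacker's payoff from strike North: q·(-1) + (1−q)·(-6) = 5q - 6
  -11q + 6 = 5q - 6  ⇒  -16q = -12  ⇒  q = 3/4.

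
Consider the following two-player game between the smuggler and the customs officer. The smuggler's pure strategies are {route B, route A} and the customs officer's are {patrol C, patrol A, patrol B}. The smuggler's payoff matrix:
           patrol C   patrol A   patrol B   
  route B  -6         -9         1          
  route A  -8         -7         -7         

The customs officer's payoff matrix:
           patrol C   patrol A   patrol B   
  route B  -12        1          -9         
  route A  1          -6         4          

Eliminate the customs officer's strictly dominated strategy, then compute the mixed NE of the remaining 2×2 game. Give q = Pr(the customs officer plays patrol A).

q = 4/5

The customs officer's strategy patrol C is strictly dominated by patrol B: -9 > -12 and 4 > 1. Eliminate patrol C.
The smuggler's indifference between route B and route A determines the customs officer's mixing probability q:
  the smuggler's payoff to route B: q·(-9) + (1−q)·1 = -10q + 1
  the smuggler's payoff to route A: q·(-7) + (1−q)·(-7) = -7
  -10q + 1 = -7  ⇒  -10q = -8  ⇒  q = 4/5.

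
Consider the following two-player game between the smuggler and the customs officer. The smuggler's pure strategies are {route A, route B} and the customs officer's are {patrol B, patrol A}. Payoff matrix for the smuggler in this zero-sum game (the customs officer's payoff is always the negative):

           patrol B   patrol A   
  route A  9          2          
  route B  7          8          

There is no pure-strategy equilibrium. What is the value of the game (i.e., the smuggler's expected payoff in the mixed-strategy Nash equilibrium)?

The smuggler's indifference between route A and route B determines the customs officer's mixing probability q:
  the smuggler's payoff from route A: q·9 + (1−q)·2 = 7q + 2
  the smuggler's payoff from route B: q·7 + (1−q)·8 = -q + 8
  7q + 2 = -q + 8  ⇒  8q = 6  ⇒  q = 3/4.
The value is the smuggler's expected payoff against this mix (using route A): (3/4)·9 + (1/4)·2 = 29/4.

v = 29/4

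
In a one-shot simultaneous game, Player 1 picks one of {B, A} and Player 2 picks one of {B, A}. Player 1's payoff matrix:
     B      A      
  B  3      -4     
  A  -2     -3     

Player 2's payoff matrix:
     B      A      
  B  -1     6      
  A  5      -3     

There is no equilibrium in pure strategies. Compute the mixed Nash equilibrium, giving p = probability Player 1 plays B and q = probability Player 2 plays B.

p = 8/15, q = 1/6

For Player 2 to be willing to mix, Player 2 must be indifferent between B and A, which pins down Player 1's mix.
  Player 2's expected payoff from B: p·(-1) + (1−p)·5 = -6p + 5
  Player 2's expected payoff from A: p·6 + (1−p)·(-3) = 9p - 3
  -6p + 5 = 9p - 3  ⇒  -15p = -8  ⇒  p = 8/15.
Player 1's indifference between B and A determines Player 2's mixing probability q:
  Player 1's payoff from B: q·3 + (1−q)·(-4) = 7q - 4
  Player 1's payoff from A: q·(-2) + (1−q)·(-3) = q - 3
  7q - 4 = q - 3  ⇒  6q = 1  ⇒  q = 1/6.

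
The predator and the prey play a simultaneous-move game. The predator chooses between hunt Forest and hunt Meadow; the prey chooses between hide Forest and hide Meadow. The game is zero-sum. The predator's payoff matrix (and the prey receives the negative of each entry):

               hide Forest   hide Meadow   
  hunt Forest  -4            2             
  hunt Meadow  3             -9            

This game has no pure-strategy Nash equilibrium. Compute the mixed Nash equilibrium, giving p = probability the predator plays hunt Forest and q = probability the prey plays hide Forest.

p = 2/3, q = 11/18

Set the prey's expected payoff from hide Forest equal to that from hide Meadow:
  the prey's expected payoff from hide Forest: p·4 + (1−p)·(-3) = 7p - 3
  the prey's expected payoff from hide Meadow: p·(-2) + (1−p)·9 = -11p + 9
  7p - 3 = -11p + 9  ⇒  18p = 12  ⇒  p = 2/3.
For the predator to be willing to mix, the predator must be indifferent between hunt Forest and hunt Meadow, which pins down the prey's mix.
  the predator's payoff to hunt Forest: q·(-4) + (1−q)·2 = -6q + 2
  the predator's payoff to hunt Meadow: q·3 + (1−q)·(-9) = 12q - 9
  -6q + 2 = 12q - 9  ⇒  -18q = -11  ⇒  q = 11/18.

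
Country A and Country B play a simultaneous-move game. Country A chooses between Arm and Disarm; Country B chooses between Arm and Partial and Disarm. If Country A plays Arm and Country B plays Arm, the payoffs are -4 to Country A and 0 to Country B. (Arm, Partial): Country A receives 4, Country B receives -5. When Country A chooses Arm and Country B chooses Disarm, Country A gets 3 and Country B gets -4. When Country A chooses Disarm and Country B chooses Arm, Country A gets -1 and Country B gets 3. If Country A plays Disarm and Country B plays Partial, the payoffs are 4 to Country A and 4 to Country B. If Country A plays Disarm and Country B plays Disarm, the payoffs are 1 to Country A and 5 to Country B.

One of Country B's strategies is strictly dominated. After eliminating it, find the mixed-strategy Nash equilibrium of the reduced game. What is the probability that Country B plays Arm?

Country B's strategy Partial is strictly dominated by Disarm: -4 > -5 and 5 > 4. Eliminate Partial.
In a mixed equilibrium Country A is indifferent between Arm and Disarm; this condition fixes q.
  Country A's expected payoff from Arm: q·(-4) + (1−q)·3 = -7q + 3
  Country A's expected payoff from Disarm: q·(-1) + (1−q)·1 = -2q + 1
  -7q + 3 = -2q + 1  ⇒  -5q = -2  ⇒  q = 2/5.

q = 2/5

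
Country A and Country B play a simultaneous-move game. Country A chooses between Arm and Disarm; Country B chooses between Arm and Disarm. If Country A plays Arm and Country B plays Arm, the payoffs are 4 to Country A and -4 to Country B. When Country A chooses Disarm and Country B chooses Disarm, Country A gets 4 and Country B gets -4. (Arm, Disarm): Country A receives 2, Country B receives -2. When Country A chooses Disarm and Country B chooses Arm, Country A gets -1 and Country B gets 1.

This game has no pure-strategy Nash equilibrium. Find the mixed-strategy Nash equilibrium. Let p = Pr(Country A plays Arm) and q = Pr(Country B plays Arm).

p = 5/7, q = 2/7

Country B's indifference between Arm and Disarm determines Country A's mixing probability p:
  Country B's payoff to Arm: p·(-4) + (1−p)·1 = -5p + 1
  Country B's payoff to Disarm: p·(-2) + (1−p)·(-4) = 2p - 4
  -5p + 1 = 2p - 4  ⇒  -7p = -5  ⇒  p = 5/7.
Country A's indifference between Arm and Disarm determines Country B's mixing probability q:
  Country A's payoff from Arm: q·4 + (1−q)·2 = 2q + 2
  Country A's payoff from Disarm: q·(-1) + (1−q)·4 = -5q + 4
  2q + 2 = -5q + 4  ⇒  7q = 2  ⇒  q = 2/7.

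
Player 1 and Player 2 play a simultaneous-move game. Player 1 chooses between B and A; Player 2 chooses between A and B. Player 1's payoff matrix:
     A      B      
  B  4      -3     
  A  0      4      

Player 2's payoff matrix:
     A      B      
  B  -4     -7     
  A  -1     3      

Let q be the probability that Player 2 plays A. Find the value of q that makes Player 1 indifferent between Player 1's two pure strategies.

Player 2's mix must leave Player 1 indifferent between B and A.
  Player 1's payoff from B: q·4 + (1−q)·(-3) = 7q - 3
  Player 1's payoff from A: q·0 + (1−q)·4 = -4q + 4
  7q - 3 = -4q + 4  ⇒  11q = 7  ⇒  q = 7/11.

q = 7/11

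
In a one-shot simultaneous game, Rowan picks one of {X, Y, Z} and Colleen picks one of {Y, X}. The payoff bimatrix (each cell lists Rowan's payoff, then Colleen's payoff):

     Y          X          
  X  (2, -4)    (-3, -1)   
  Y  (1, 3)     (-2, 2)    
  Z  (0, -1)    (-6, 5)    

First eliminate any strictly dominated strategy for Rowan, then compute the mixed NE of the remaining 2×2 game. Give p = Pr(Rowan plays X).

Rowan's strategy Z is strictly dominated by X: 2 > 0 and -3 > -6. Eliminate Z.
In a mixed equilibrium Colleen is indifferent between Y and X; this condition fixes p.
  Colleen's expected payoff from Y: p·(-4) + (1−p)·3 = -7p + 3
  Colleen's expected payoff from X: p·(-1) + (1−p)·2 = -3p + 2
  -7p + 3 = -3p + 2  ⇒  -4p = -1  ⇒  p = 1/4.

p = 1/4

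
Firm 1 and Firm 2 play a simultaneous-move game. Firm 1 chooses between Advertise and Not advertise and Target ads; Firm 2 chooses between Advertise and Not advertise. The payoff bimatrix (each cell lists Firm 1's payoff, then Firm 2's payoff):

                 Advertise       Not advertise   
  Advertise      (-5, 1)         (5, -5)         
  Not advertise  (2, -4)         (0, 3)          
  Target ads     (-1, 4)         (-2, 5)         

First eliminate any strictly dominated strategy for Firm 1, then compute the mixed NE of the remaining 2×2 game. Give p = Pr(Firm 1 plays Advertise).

Firm 1's strategy Target ads is strictly dominated by Not advertise: 2 > -1 and 0 > -2. Eliminate Target ads.
Set Firm 2's expected payoff from Advertise equal to that from Not advertise:
  Firm 2's payoff to Advertise: p·1 + (1−p)·(-4) = 5p - 4
  Firm 2's payoff to Not advertise: p·(-5) + (1−p)·3 = -8p + 3
  5p - 4 = -8p + 3  ⇒  13p = 7  ⇒  p = 7/13.

p = 7/13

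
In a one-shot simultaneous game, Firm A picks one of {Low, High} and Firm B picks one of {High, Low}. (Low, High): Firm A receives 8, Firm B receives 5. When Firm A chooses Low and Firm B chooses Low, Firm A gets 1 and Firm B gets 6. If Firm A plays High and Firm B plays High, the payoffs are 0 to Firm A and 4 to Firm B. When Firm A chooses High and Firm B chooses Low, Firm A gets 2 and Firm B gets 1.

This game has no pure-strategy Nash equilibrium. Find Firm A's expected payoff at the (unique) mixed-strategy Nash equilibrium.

16/9

For Firm A to be willing to mix, Firm A must be indifferent between Low and High, which pins down Firm B's mix.
  Firm A's payoff from Low: q·8 + (1−q)·1 = 7q + 1
  Firm A's payoff from High: q·0 + (1−q)·2 = -2q + 2
  7q + 1 = -2q + 2  ⇒  9q = 1  ⇒  q = 1/9.
At equilibrium Firm A is indifferent across rows, so Firm A's payoff equals the payoff from Low: (1/9)·8 + (8/9)·1 = 16/9.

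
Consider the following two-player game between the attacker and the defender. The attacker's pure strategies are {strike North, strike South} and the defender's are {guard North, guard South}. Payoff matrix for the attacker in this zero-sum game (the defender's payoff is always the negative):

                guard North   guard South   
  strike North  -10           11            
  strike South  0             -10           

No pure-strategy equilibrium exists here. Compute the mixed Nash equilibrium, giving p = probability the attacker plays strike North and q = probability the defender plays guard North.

Set the defender's expected payoff from guard North equal to that from guard South:
  the defender's payoff to guard North: p·10 + (1−p)·0 = 10p
  the defender's payoff to guard South: p·(-11) + (1−p)·10 = -21p + 10
  10p = -21p + 10  ⇒  31p = 10  ⇒  p = 10/31.
The attacker's indifference between strike North and strike South determines the defender's mixing probability q:
  the attacker's expected payoff from strike North: q·(-10) + (1−q)·11 = -21q + 11
  the attacker's expected payoff from strike South: q·0 + (1−q)·(-10) = 10q - 10
  -21q + 11 = 10q - 10  ⇒  -31q = -21  ⇒  q = 21/31.

p = 10/31, q = 21/31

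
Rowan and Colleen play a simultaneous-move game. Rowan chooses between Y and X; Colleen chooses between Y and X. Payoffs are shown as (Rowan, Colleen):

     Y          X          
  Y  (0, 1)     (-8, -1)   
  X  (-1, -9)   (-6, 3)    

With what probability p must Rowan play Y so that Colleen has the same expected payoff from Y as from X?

p = 6/7

Rowan's mix must leave Colleen indifferent between Y and X.
  Colleen's expected payoff from Y: p·1 + (1−p)·(-9) = 10p - 9
  Colleen's expected payoff from X: p·(-1) + (1−p)·3 = -4p + 3
  10p - 9 = -4p + 3  ⇒  14p = 12  ⇒  p = 6/7.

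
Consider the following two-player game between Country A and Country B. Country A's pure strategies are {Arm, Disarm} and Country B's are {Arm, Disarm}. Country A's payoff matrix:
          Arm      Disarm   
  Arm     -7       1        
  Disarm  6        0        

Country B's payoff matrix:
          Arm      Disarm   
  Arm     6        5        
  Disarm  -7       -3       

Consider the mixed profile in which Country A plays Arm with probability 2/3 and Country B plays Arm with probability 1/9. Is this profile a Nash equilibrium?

No

Given Country A's mix p = 2/3, Country B's payoff from Arm is 5/3 but from Disarm is 7/3. Country B strictly prefers Disarm, so Country B would not mix.
So the proposed profile is not a Nash equilibrium.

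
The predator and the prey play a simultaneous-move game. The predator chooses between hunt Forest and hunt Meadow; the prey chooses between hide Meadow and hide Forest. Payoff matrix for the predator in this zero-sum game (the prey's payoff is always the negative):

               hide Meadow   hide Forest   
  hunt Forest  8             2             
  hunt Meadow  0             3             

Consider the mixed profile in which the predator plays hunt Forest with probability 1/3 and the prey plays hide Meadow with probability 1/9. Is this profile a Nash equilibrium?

Check the prey's indifference given the predator's mix p = 1/3:
  payoff from hide Meadow = -8/3; payoff from hide Forest = -8/3 — equal.
Check the predator's indifference given the prey's mix q = 1/9:
  payoff from hunt Forest = 8/3; payoff from hunt Meadow = 8/3 — equal.
Both players are indifferent, so neither can profitably deviate.

Yes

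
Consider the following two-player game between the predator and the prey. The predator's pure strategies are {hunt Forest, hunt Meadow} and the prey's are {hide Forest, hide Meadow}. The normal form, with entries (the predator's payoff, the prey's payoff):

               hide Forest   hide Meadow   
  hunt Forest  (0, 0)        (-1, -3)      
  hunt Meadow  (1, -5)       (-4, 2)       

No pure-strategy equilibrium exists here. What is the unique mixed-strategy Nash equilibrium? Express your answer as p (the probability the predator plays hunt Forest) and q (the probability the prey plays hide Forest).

Set the prey's expected payoff from hide Forest equal to that from hide Meadow:
  the prey's expected payoff from hide Forest: p·0 + (1−p)·(-5) = 5p - 5
  the prey's expected payoff from hide Meadow: p·(-3) + (1−p)·2 = -5p + 2
  5p - 5 = -5p + 2  ⇒  10p = 7  ⇒  p = 7/10.
In a mixed equilibrium the predator is indifferent between hunt Forest and hunt Meadow; this condition fixes q.
  the predator's payoff to hunt Forest: q·0 + (1−q)·(-1) = q - 1
  the predator's payoff to hunt Meadow: q·1 + (1−q)·(-4) = 5q - 4
  q - 1 = 5q - 4  ⇒  -4q = -3  ⇒  q = 3/4.

p = 7/10, q = 3/4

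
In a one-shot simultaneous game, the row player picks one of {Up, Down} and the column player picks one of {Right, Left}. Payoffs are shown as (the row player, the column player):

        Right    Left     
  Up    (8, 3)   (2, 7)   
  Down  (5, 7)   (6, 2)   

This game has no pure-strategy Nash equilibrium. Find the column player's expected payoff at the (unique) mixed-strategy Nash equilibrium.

43/9

Set the column player's expected payoff from Right equal to that from Left:
  the column player's payoff from Right: p·3 + (1−p)·7 = -4p + 7
  the column player's payoff from Left: p·7 + (1−p)·2 = 5p + 2
  -4p + 7 = 5p + 2  ⇒  -9p = -5  ⇒  p = 5/9.
At equilibrium the column player is indifferent across columns, so the column player's payoff equals the payoff from Right: (5/9)·3 + (4/9)·7 = 43/9.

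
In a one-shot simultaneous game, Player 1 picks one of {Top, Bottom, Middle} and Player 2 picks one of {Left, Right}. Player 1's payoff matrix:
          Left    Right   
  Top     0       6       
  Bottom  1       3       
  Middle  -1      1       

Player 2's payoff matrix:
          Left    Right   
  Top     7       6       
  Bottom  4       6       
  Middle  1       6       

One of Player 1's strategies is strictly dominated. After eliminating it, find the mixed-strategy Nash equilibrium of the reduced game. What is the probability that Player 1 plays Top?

p = 2/3

Player 1's strategy Middle is strictly dominated by Bottom: 1 > -1 and 3 > 1. Eliminate Middle.
For Player 2 to be willing to mix, Player 2 must be indifferent between Left and Right, which pins down Player 1's mix.
  Player 2's payoff to Left: p·7 + (1−p)·4 = 3p + 4
  Player 2's payoff to Right: p·6 + (1−p)·6 = 6
  3p + 4 = 6  ⇒  3p = 2  ⇒  p = 2/3.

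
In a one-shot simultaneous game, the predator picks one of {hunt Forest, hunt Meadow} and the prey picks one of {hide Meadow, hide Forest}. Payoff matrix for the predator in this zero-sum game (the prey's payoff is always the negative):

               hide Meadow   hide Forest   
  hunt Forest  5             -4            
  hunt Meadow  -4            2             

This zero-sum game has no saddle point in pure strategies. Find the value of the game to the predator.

v = -2/5

For the predator to be willing to mix, the predator must be indifferent between hunt Forest and hunt Meadow, which pins down the prey's mix.
  the predator's payoff from hunt Forest: q·5 + (1−q)·(-4) = 9q - 4
  the predator's payoff from hunt Meadow: q·(-4) + (1−q)·2 = -6q + 2
  9q - 4 = -6q + 2  ⇒  15q = 6  ⇒  q = 2/5.
The value is the predator's expected payoff against this mix (using hunt Forest): (2/5)·5 + (3/5)·(-4) = -2/5.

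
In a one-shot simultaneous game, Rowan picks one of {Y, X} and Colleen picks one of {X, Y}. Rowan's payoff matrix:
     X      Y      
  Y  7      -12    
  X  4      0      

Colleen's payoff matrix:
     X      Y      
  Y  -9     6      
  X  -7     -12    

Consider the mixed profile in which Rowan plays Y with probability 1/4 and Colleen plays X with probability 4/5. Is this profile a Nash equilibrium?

Check Colleen's indifference given Rowan's mix p = 1/4:
  payoff from X = -15/2; payoff from Y = -15/2 — equal.
Check Rowan's indifference given Colleen's mix q = 4/5:
  payoff from Y = 16/5; payoff from X = 16/5 — equal.
Both players are indifferent, so neither can profitably deviate.

Yes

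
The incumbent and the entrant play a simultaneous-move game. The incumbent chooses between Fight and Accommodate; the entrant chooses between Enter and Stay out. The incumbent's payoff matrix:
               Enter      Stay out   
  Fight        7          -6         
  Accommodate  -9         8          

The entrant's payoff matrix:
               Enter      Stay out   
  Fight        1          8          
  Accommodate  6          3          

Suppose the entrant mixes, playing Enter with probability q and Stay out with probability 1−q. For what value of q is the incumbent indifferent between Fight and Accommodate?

q = 7/15

Set the incumbent's expected payoff from Fight equal to that from Accommodate:
  the incumbent's payoff to Fight: q·7 + (1−q)·(-6) = 13q - 6
  the incumbent's payoff to Accommodate: q·(-9) + (1−q)·8 = -17q + 8
  13q - 6 = -17q + 8  ⇒  30q = 14  ⇒  q = 7/15.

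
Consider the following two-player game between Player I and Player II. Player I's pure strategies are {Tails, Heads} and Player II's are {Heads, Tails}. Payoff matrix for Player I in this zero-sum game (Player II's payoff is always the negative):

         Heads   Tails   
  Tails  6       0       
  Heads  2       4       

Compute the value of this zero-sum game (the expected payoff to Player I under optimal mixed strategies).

For Player I to be willing to mix, Player I must be indifferent between Tails and Heads, which pins down Player II's mix.
  Player I's payoff to Tails: q·6 + (1−q)·0 = 6q
  Player I's payoff to Heads: q·2 + (1−q)·4 = -2q + 4
  6q = -2q + 4  ⇒  8q = 4  ⇒  q = 1/2.
The value is Player I's expected payoff against this mix (using Tails): (1/2)·6 + (1/2)·0 = 3.

v = 3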